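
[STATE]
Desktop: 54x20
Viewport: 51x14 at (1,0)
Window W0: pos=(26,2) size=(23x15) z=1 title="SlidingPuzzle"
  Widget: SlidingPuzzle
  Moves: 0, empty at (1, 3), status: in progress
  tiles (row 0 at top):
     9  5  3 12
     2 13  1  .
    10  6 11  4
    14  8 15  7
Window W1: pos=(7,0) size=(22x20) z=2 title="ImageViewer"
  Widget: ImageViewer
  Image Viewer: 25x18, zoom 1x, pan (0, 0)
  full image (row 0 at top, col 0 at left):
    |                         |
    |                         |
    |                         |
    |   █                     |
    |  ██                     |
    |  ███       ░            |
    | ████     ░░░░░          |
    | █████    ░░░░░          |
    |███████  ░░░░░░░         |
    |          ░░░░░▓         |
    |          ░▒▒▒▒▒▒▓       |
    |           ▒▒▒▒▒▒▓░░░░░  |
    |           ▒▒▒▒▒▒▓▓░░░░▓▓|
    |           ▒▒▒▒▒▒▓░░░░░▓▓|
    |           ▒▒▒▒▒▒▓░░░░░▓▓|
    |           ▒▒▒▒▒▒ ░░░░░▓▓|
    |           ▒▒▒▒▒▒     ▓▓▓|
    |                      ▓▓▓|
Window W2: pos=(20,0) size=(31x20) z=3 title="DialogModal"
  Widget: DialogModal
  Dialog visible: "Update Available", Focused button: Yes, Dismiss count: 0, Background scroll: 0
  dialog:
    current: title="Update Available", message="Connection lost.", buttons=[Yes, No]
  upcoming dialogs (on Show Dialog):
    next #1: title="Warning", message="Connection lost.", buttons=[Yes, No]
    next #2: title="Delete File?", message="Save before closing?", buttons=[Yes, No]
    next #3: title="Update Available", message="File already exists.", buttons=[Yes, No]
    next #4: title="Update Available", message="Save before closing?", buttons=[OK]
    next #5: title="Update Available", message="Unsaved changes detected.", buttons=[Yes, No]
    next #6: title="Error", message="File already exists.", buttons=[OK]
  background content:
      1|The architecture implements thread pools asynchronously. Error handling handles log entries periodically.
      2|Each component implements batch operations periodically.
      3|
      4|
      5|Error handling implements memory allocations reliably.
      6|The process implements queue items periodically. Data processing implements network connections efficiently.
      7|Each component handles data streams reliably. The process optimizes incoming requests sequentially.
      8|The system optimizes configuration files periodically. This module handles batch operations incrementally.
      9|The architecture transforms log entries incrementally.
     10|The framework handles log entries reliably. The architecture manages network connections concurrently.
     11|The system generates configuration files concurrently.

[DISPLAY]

      ┏━━━━━━━━━━━━┏━━━━━━━━━━━━━━━━━━━━━━━━━━━━━┓ 
      ┃ ImageViewer┃ DialogModal                 ┃ 
      ┠────────────┠─────────────────────────────┨ 
      ┃            ┃The architecture implements t┃ 
      ┃            ┃Each component implements bat┃ 
      ┃            ┃                             ┃ 
      ┃   █        ┃                             ┃ 
      ┃  ██        ┃Error handling implements mem┃ 
      ┃  ███       ┃The ┌──────────────────┐ueue ┃ 
      ┃ ████     ░░┃Each│ Update Available │ata s┃ 
      ┃ █████    ░░┃The │ Connection lost. │figur┃ 
      ┃███████  ░░░┃The │    [Yes]  No     │rms l┃ 
      ┃          ░░┃The └──────────────────┘g ent┃ 
      ┃          ░▒┃The system generates configur┃ 


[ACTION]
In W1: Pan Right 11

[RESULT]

      ┏━━━━━━━━━━━━┏━━━━━━━━━━━━━━━━━━━━━━━━━━━━━┓ 
      ┃ ImageViewer┃ DialogModal                 ┃ 
      ┠────────────┠─────────────────────────────┨ 
      ┃            ┃The architecture implements t┃ 
      ┃            ┃Each component implements bat┃ 
      ┃            ┃                             ┃ 
      ┃            ┃                             ┃ 
      ┃            ┃Error handling implements mem┃ 
      ┃ ░          ┃The ┌──────────────────┐ueue ┃ 
      ┃░░░░        ┃Each│ Update Available │ata s┃ 
      ┃░░░░        ┃The │ Connection lost. │figur┃ 
      ┃░░░░░       ┃The │    [Yes]  No     │rms l┃ 
      ┃░░░░▓       ┃The └──────────────────┘g ent┃ 
      ┃▒▒▒▒▒▒▓     ┃The system generates configur┃ 


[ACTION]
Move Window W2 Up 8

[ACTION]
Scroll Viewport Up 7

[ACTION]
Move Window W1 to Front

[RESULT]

      ┏━━━━━━━━━━━━━━━━━━━━┓━━━━━━━━━━━━━━━━━━━━━┓ 
      ┃ ImageViewer        ┃odal                 ┃ 
      ┠────────────────────┨─────────────────────┨ 
      ┃                    ┃itecture implements t┃ 
      ┃                    ┃ponent implements bat┃ 
      ┃                    ┃                     ┃ 
      ┃                    ┃                     ┃ 
      ┃                    ┃ndling implements mem┃ 
      ┃ ░                  ┃───────────────┐ueue ┃ 
      ┃░░░░                ┃date Available │ata s┃ 
      ┃░░░░                ┃nnection lost. │figur┃ 
      ┃░░░░░               ┃ [Yes]  No     │rms l┃ 
      ┃░░░░▓               ┃───────────────┘g ent┃ 
      ┃▒▒▒▒▒▒▓             ┃em generates configur┃ 


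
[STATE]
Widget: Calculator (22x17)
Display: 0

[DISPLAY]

                     0
┌───┬───┬───┬───┐     
│ 7 │ 8 │ 9 │ ÷ │     
├───┼───┼───┼───┤     
│ 4 │ 5 │ 6 │ × │     
├───┼───┼───┼───┤     
│ 1 │ 2 │ 3 │ - │     
├───┼───┼───┼───┤     
│ 0 │ . │ = │ + │     
├───┼───┼───┼───┤     
│ C │ MC│ MR│ M+│     
└───┴───┴───┴───┘     
                      
                      
                      
                      
                      


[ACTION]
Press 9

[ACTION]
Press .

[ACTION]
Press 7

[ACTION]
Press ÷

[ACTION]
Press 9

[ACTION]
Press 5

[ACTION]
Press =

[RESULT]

          0.1021052632
┌───┬───┬───┬───┐     
│ 7 │ 8 │ 9 │ ÷ │     
├───┼───┼───┼───┤     
│ 4 │ 5 │ 6 │ × │     
├───┼───┼───┼───┤     
│ 1 │ 2 │ 3 │ - │     
├───┼───┼───┼───┤     
│ 0 │ . │ = │ + │     
├───┼───┼───┼───┤     
│ C │ MC│ MR│ M+│     
└───┴───┴───┴───┘     
                      
                      
                      
                      
                      


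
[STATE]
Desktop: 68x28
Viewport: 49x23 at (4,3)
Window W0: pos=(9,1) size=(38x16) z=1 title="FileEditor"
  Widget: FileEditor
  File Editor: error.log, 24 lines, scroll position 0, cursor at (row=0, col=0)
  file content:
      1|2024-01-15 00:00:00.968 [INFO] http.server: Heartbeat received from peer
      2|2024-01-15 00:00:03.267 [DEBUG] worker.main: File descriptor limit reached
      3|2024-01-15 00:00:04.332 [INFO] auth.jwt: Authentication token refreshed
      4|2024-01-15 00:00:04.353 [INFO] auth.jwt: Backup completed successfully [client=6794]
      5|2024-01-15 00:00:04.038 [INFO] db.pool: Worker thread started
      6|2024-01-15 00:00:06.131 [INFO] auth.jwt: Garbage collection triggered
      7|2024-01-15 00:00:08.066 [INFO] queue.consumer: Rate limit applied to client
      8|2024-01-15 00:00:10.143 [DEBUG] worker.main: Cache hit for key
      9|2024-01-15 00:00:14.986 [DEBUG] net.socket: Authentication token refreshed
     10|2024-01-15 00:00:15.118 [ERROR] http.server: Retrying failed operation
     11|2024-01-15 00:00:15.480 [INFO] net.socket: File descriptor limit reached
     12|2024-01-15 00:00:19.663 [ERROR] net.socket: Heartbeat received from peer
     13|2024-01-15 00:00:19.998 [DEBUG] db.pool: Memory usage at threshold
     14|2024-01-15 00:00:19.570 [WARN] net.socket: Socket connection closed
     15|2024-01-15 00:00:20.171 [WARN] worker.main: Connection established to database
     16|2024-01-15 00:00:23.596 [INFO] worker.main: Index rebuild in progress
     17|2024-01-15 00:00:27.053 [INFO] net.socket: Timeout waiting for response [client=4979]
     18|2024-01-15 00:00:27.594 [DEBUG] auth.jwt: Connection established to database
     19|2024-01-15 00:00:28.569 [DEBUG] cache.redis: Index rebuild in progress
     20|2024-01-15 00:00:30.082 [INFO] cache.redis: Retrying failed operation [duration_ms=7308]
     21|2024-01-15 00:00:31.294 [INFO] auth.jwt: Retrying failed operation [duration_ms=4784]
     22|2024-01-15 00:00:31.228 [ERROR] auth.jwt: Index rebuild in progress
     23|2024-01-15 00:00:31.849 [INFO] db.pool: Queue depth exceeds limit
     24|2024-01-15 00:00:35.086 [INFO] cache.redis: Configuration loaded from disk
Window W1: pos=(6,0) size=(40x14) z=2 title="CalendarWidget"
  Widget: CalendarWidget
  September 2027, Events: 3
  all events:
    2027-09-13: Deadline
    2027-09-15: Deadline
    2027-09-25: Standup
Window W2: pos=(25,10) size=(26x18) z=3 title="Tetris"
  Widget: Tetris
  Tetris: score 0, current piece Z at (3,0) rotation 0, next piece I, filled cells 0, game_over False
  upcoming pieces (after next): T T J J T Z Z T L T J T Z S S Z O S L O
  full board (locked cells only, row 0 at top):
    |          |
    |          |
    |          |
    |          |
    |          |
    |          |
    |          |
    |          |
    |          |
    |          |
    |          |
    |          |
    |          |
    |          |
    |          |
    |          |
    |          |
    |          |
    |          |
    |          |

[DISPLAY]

  ┃            September 2027            ┃┨      
  ┃Mo Tu We Th Fr Sa Su                  ┃┃      
  ┃       1  2  3  4  5                  ┃┃      
  ┃ 6  7  8  9 10 11 12                  ┃┃      
  ┃13* 14 15* 16 17 18 19                ┃┃      
  ┃20 21 22 23 24 25* 26                 ┃┃      
  ┃27 28 29 30                           ┃┃      
  ┃                  ┏━━━━━━━━━━━━━━━━━━━━━━━━┓  
  ┃                  ┃ Tetris                 ┃  
  ┃                  ┠────────────────────────┨  
  ┗━━━━━━━━━━━━━━━━━━┃          │Next:        ┃  
     ┃2024-01-15 00:0┃          │████         ┃  
     ┃2024-01-15 00:0┃          │             ┃  
     ┗━━━━━━━━━━━━━━━┃          │             ┃  
                     ┃          │             ┃  
                     ┃          │             ┃  
                     ┃          │Score:       ┃  
                     ┃          │0            ┃  
                     ┃          │             ┃  
                     ┃          │             ┃  
                     ┃          │             ┃  
                     ┃          │             ┃  
                     ┃          │             ┃  


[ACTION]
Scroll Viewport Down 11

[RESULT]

  ┃       1  2  3  4  5                  ┃┃      
  ┃ 6  7  8  9 10 11 12                  ┃┃      
  ┃13* 14 15* 16 17 18 19                ┃┃      
  ┃20 21 22 23 24 25* 26                 ┃┃      
  ┃27 28 29 30                           ┃┃      
  ┃                  ┏━━━━━━━━━━━━━━━━━━━━━━━━┓  
  ┃                  ┃ Tetris                 ┃  
  ┃                  ┠────────────────────────┨  
  ┗━━━━━━━━━━━━━━━━━━┃          │Next:        ┃  
     ┃2024-01-15 00:0┃          │████         ┃  
     ┃2024-01-15 00:0┃          │             ┃  
     ┗━━━━━━━━━━━━━━━┃          │             ┃  
                     ┃          │             ┃  
                     ┃          │             ┃  
                     ┃          │Score:       ┃  
                     ┃          │0            ┃  
                     ┃          │             ┃  
                     ┃          │             ┃  
                     ┃          │             ┃  
                     ┃          │             ┃  
                     ┃          │             ┃  
                     ┃          │             ┃  
                     ┗━━━━━━━━━━━━━━━━━━━━━━━━┛  


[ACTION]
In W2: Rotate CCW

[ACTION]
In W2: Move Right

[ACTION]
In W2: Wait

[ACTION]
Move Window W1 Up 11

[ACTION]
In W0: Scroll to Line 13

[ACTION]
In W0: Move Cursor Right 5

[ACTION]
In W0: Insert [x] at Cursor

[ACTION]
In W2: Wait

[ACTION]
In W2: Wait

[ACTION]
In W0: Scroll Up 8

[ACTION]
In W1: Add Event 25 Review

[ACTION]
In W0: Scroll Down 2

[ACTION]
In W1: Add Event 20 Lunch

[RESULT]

  ┃       1  2  3  4  5                  ┃┃      
  ┃ 6  7  8  9 10 11 12                  ┃┃      
  ┃13* 14 15* 16 17 18 19                ┃┃      
  ┃20* 21 22 23 24 25* 26                ┃┃      
  ┃27 28 29 30                           ┃┃      
  ┃                  ┏━━━━━━━━━━━━━━━━━━━━━━━━┓  
  ┃                  ┃ Tetris                 ┃  
  ┃                  ┠────────────────────────┨  
  ┗━━━━━━━━━━━━━━━━━━┃          │Next:        ┃  
     ┃2024-01-15 00:0┃          │████         ┃  
     ┃2024-01-15 00:0┃          │             ┃  
     ┗━━━━━━━━━━━━━━━┃          │             ┃  
                     ┃          │             ┃  
                     ┃          │             ┃  
                     ┃          │Score:       ┃  
                     ┃          │0            ┃  
                     ┃          │             ┃  
                     ┃          │             ┃  
                     ┃          │             ┃  
                     ┃          │             ┃  
                     ┃          │             ┃  
                     ┃          │             ┃  
                     ┗━━━━━━━━━━━━━━━━━━━━━━━━┛  


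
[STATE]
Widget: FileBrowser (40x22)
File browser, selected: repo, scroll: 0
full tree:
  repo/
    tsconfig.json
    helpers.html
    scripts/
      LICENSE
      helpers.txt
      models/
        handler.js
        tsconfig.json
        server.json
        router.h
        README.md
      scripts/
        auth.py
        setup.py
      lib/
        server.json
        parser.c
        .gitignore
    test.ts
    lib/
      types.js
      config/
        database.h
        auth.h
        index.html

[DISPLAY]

> [-] repo/                             
    tsconfig.json                       
    helpers.html                        
    [+] scripts/                        
    test.ts                             
    [+] lib/                            
                                        
                                        
                                        
                                        
                                        
                                        
                                        
                                        
                                        
                                        
                                        
                                        
                                        
                                        
                                        
                                        


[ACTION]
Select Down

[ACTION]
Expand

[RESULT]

  [-] repo/                             
  > tsconfig.json                       
    helpers.html                        
    [+] scripts/                        
    test.ts                             
    [+] lib/                            
                                        
                                        
                                        
                                        
                                        
                                        
                                        
                                        
                                        
                                        
                                        
                                        
                                        
                                        
                                        
                                        


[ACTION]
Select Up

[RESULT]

> [-] repo/                             
    tsconfig.json                       
    helpers.html                        
    [+] scripts/                        
    test.ts                             
    [+] lib/                            
                                        
                                        
                                        
                                        
                                        
                                        
                                        
                                        
                                        
                                        
                                        
                                        
                                        
                                        
                                        
                                        


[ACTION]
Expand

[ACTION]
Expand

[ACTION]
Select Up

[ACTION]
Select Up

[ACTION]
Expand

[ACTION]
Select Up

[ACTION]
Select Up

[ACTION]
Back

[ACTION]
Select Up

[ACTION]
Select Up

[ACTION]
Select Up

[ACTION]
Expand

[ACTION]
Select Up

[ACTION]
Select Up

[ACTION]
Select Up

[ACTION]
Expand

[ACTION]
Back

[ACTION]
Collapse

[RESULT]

> [+] repo/                             
                                        
                                        
                                        
                                        
                                        
                                        
                                        
                                        
                                        
                                        
                                        
                                        
                                        
                                        
                                        
                                        
                                        
                                        
                                        
                                        
                                        


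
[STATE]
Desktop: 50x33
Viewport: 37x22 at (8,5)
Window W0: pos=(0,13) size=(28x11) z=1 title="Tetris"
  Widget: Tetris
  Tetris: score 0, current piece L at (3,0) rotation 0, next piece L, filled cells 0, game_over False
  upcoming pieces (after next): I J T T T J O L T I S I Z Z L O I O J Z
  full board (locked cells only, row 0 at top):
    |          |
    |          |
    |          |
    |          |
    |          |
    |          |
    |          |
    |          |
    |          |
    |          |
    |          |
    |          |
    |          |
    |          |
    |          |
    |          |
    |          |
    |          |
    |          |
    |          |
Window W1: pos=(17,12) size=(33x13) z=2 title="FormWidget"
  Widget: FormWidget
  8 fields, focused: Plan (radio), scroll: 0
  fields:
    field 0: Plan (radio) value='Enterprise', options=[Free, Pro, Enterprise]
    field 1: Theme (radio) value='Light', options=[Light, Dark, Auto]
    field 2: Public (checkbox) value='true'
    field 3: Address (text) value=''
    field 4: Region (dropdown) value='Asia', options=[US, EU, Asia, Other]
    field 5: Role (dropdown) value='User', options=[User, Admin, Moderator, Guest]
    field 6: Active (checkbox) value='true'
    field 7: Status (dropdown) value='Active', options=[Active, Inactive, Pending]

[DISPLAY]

                                     
                                     
                                     
                                     
                                     
                                     
                                     
         ┏━━━━━━━━━━━━━━━━━━━━━━━━━━━
━━━━━━━━━┃ FormWidget                
         ┠───────────────────────────
─────────┃> Plan:       ( ) Free  ( )
   │Next:┃  Theme:      (●) Light  ( 
   │  ▒  ┃  Public:     [x]          
   │▒▒▒  ┃  Address:    [            
   │     ┃  Region:     [Asia        
   │     ┃  Role:       [User        
   │     ┃  Active:     [x]          
   │Score┃  Status:     [Active      
━━━━━━━━━┃                           
         ┗━━━━━━━━━━━━━━━━━━━━━━━━━━━
                                     
                                     


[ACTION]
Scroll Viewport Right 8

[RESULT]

                                     
                                     
                                     
                                     
                                     
                                     
                                     
    ┏━━━━━━━━━━━━━━━━━━━━━━━━━━━━━━━┓
━━━━┃ FormWidget                    ┃
    ┠───────────────────────────────┨
────┃> Plan:       ( ) Free  ( ) Pro┃
ext:┃  Theme:      (●) Light  ( ) Da┃
 ▒  ┃  Public:     [x]              ┃
▒▒  ┃  Address:    [               ]┃
    ┃  Region:     [Asia          ▼]┃
    ┃  Role:       [User          ▼]┃
    ┃  Active:     [x]              ┃
core┃  Status:     [Active        ▼]┃
━━━━┃                               ┃
    ┗━━━━━━━━━━━━━━━━━━━━━━━━━━━━━━━┛
                                     
                                     


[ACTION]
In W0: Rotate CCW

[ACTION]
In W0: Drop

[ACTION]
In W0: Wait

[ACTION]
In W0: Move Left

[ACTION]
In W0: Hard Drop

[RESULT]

                                     
                                     
                                     
                                     
                                     
                                     
                                     
    ┏━━━━━━━━━━━━━━━━━━━━━━━━━━━━━━━┓
━━━━┃ FormWidget                    ┃
    ┠───────────────────────────────┨
────┃> Plan:       ( ) Free  ( ) Pro┃
ext:┃  Theme:      (●) Light  ( ) Da┃
███ ┃  Public:     [x]              ┃
    ┃  Address:    [               ]┃
    ┃  Region:     [Asia          ▼]┃
    ┃  Role:       [User          ▼]┃
    ┃  Active:     [x]              ┃
core┃  Status:     [Active        ▼]┃
━━━━┃                               ┃
    ┗━━━━━━━━━━━━━━━━━━━━━━━━━━━━━━━┛
                                     
                                     


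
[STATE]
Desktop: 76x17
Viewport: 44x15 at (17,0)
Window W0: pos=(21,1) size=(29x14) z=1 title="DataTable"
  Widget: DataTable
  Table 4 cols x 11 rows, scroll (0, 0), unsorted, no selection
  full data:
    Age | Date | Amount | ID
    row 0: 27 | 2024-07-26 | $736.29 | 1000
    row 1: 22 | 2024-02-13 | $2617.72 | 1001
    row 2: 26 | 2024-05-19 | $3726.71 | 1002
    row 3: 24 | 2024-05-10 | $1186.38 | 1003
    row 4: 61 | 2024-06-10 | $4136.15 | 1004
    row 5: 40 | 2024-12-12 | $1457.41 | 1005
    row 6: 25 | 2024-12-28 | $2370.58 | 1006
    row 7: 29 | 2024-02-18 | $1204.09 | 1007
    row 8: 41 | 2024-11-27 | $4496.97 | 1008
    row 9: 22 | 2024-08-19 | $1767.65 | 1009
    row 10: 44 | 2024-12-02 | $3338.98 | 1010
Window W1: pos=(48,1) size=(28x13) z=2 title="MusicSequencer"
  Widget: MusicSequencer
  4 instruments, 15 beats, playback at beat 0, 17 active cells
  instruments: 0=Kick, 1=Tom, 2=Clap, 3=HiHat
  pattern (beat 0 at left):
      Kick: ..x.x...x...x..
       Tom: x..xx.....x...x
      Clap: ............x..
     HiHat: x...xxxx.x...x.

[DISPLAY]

                                            
    ┏━━━━━━━━━━━━━━━━━━━━━━━━━━┏━━━━━━━━━━━━
    ┃ DataTable                ┃ MusicSequen
    ┠──────────────────────────┠────────────
    ┃Age│Date      │Amount  │ID┃      ▼12345
    ┃───┼──────────┼────────┼──┃  Kick··█·█·
    ┃27 │2024-07-26│$736.29 │10┃   Tom█··██·
    ┃22 │2024-02-13│$2617.72│10┃  Clap······
    ┃26 │2024-05-19│$3726.71│10┃ HiHat█···██
    ┃24 │2024-05-10│$1186.38│10┃            
    ┃61 │2024-06-10│$4136.15│10┃            
    ┃40 │2024-12-12│$1457.41│10┃            
    ┃25 │2024-12-28│$2370.58│10┃            
    ┃29 │2024-02-18│$1204.09│10┗━━━━━━━━━━━━
    ┗━━━━━━━━━━━━━━━━━━━━━━━━━━━┛           


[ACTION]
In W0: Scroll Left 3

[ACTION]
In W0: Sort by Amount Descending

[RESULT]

                                            
    ┏━━━━━━━━━━━━━━━━━━━━━━━━━━┏━━━━━━━━━━━━
    ┃ DataTable                ┃ MusicSequen
    ┠──────────────────────────┠────────────
    ┃Age│Date      │Amount ▼│ID┃      ▼12345
    ┃───┼──────────┼────────┼──┃  Kick··█·█·
    ┃41 │2024-11-27│$4496.97│10┃   Tom█··██·
    ┃61 │2024-06-10│$4136.15│10┃  Clap······
    ┃26 │2024-05-19│$3726.71│10┃ HiHat█···██
    ┃44 │2024-12-02│$3338.98│10┃            
    ┃22 │2024-02-13│$2617.72│10┃            
    ┃25 │2024-12-28│$2370.58│10┃            
    ┃22 │2024-08-19│$1767.65│10┃            
    ┃40 │2024-12-12│$1457.41│10┗━━━━━━━━━━━━
    ┗━━━━━━━━━━━━━━━━━━━━━━━━━━━┛           


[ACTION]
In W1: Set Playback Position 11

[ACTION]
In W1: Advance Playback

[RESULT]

                                            
    ┏━━━━━━━━━━━━━━━━━━━━━━━━━━┏━━━━━━━━━━━━
    ┃ DataTable                ┃ MusicSequen
    ┠──────────────────────────┠────────────
    ┃Age│Date      │Amount ▼│ID┃      012345
    ┃───┼──────────┼────────┼──┃  Kick··█·█·
    ┃41 │2024-11-27│$4496.97│10┃   Tom█··██·
    ┃61 │2024-06-10│$4136.15│10┃  Clap······
    ┃26 │2024-05-19│$3726.71│10┃ HiHat█···██
    ┃44 │2024-12-02│$3338.98│10┃            
    ┃22 │2024-02-13│$2617.72│10┃            
    ┃25 │2024-12-28│$2370.58│10┃            
    ┃22 │2024-08-19│$1767.65│10┃            
    ┃40 │2024-12-12│$1457.41│10┗━━━━━━━━━━━━
    ┗━━━━━━━━━━━━━━━━━━━━━━━━━━━┛           


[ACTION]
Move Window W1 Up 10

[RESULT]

                               ┏━━━━━━━━━━━━
    ┏━━━━━━━━━━━━━━━━━━━━━━━━━━┃ MusicSequen
    ┃ DataTable                ┠────────────
    ┠──────────────────────────┃      012345
    ┃Age│Date      │Amount ▼│ID┃  Kick··█·█·
    ┃───┼──────────┼────────┼──┃   Tom█··██·
    ┃41 │2024-11-27│$4496.97│10┃  Clap······
    ┃61 │2024-06-10│$4136.15│10┃ HiHat█···██
    ┃26 │2024-05-19│$3726.71│10┃            
    ┃44 │2024-12-02│$3338.98│10┃            
    ┃22 │2024-02-13│$2617.72│10┃            
    ┃25 │2024-12-28│$2370.58│10┃            
    ┃22 │2024-08-19│$1767.65│10┗━━━━━━━━━━━━
    ┃40 │2024-12-12│$1457.41│100┃           
    ┗━━━━━━━━━━━━━━━━━━━━━━━━━━━┛           


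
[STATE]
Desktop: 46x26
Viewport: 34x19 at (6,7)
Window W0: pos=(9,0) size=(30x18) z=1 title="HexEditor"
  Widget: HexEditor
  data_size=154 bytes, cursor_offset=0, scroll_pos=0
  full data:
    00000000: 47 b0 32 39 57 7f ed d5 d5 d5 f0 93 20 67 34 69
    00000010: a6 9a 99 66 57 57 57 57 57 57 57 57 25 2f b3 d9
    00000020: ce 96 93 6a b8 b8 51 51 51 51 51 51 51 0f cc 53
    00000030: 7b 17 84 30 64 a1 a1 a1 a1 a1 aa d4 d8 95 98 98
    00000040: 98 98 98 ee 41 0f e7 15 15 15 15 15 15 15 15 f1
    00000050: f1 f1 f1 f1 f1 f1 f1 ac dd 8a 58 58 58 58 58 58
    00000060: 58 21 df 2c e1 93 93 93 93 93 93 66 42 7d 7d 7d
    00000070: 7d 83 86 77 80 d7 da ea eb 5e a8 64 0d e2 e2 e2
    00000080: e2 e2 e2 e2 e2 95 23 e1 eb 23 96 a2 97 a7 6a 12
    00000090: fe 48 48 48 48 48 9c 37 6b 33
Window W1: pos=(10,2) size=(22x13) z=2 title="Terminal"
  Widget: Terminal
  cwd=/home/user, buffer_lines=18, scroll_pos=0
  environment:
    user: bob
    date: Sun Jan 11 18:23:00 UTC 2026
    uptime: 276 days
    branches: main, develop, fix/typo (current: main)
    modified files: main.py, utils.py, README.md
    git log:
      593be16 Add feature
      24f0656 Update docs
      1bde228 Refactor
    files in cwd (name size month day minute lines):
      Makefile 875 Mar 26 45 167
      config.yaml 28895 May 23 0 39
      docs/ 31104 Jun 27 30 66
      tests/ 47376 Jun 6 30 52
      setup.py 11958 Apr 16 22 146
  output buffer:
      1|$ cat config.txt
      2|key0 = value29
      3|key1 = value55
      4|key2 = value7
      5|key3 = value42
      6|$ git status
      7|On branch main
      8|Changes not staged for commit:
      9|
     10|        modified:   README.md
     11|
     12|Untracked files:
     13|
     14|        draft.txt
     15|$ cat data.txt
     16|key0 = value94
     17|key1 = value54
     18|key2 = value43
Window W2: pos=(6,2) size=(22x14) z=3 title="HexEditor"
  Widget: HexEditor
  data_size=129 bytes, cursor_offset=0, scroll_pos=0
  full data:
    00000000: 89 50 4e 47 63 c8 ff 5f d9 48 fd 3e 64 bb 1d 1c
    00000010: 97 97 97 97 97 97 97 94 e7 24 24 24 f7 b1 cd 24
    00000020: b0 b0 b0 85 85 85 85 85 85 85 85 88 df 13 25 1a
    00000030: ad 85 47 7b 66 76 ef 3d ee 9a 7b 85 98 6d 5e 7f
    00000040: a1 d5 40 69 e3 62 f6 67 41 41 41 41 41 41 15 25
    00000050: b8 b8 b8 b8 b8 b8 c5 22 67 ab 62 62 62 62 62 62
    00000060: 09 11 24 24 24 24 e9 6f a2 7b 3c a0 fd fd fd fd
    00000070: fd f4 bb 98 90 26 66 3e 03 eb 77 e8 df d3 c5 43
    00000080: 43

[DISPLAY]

┃00000020  b0 b0 b0 8┃   ┃41 0f ┃ 
┃00000030  ad 85 47 7┃   ┃f1 f1 ┃ 
┃00000040  a1 d5 40 6┃   ┃e1 93 ┃ 
┃00000050  b8 b8 b8 b┃   ┃80 d7 ┃ 
┃00000060  09 11 24 2┃   ┃e2 95 ┃ 
┃00000070  fd f4 bb 9┃d f┃48 48 ┃ 
┃00000080  43        ┃   ┃      ┃ 
┃                    ┃━━━┛      ┃ 
┗━━━━━━━━━━━━━━━━━━━━┛          ┃ 
   ┃                            ┃ 
   ┗━━━━━━━━━━━━━━━━━━━━━━━━━━━━┛ 
                                  
                                  
                                  
                                  
                                  
                                  
                                  
                                  


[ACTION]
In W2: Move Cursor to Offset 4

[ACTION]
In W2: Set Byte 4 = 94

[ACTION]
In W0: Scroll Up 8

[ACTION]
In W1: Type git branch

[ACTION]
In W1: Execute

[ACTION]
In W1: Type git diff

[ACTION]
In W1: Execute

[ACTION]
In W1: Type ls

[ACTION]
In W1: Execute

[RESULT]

┃00000020  b0 b0 b0 8┃   ┃41 0f ┃ 
┃00000030  ad 85 47 7┃   ┃f1 f1 ┃ 
┃00000040  a1 d5 40 6┃   ┃e1 93 ┃ 
┃00000050  b8 b8 b8 b┃   ┃80 d7 ┃ 
┃00000060  09 11 24 2┃   ┃e2 95 ┃ 
┃00000070  fd f4 bb 9┃yam┃48 48 ┃ 
┃00000080  43        ┃   ┃      ┃ 
┃                    ┃━━━┛      ┃ 
┗━━━━━━━━━━━━━━━━━━━━┛          ┃ 
   ┃                            ┃ 
   ┗━━━━━━━━━━━━━━━━━━━━━━━━━━━━┛ 
                                  
                                  
                                  
                                  
                                  
                                  
                                  
                                  


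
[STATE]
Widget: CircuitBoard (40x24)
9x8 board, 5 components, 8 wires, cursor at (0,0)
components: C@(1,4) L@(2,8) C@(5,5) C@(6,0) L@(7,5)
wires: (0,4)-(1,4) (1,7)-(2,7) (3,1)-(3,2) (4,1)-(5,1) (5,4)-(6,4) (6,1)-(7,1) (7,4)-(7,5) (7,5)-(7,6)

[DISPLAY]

   0 1 2 3 4 5 6 7 8                    
0  [.]              ·                   
                    │                   
1                   C           ·       
                                │       
2                               ·   L   
                                        
3       · ─ ·                           
                                        
4       ·                               
        │                               
5       ·           ·   C               
                    │                   
6   C   ·           ·                   
        │                               
7       ·           · ─ L ─ ·           
Cursor: (0,0)                           
                                        
                                        
                                        
                                        
                                        
                                        
                                        


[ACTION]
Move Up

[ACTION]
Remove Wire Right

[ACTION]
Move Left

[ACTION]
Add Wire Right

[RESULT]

   0 1 2 3 4 5 6 7 8                    
0  [.]─ ·           ·                   
                    │                   
1                   C           ·       
                                │       
2                               ·   L   
                                        
3       · ─ ·                           
                                        
4       ·                               
        │                               
5       ·           ·   C               
                    │                   
6   C   ·           ·                   
        │                               
7       ·           · ─ L ─ ·           
Cursor: (0,0)                           
                                        
                                        
                                        
                                        
                                        
                                        
                                        


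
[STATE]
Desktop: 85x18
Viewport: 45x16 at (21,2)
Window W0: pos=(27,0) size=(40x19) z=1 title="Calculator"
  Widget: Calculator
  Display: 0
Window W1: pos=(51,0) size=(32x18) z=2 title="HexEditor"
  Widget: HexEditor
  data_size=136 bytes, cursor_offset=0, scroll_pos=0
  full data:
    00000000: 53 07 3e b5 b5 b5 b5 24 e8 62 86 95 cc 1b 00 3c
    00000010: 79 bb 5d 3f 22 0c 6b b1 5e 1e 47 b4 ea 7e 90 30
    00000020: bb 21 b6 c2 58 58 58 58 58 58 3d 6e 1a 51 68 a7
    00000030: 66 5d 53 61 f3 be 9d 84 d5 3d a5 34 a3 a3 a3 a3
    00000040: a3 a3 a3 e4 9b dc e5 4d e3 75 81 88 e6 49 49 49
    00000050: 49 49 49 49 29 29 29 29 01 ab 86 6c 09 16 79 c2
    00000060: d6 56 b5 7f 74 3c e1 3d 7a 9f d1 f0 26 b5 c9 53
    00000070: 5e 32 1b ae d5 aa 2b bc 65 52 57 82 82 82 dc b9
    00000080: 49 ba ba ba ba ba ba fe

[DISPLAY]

      ┠───────────────────────┠──────────────
      ┃                       ┃00000000  53 0
      ┃┌───┬───┬───┬───┐      ┃00000010  79 b
      ┃│ 7 │ 8 │ 9 │ ÷ │      ┃00000020  bb 2
      ┃├───┼───┼───┼───┤      ┃00000030  66 5
      ┃│ 4 │ 5 │ 6 │ × │      ┃00000040  a3 a
      ┃├───┼───┼───┼───┤      ┃00000050  49 4
      ┃│ 1 │ 2 │ 3 │ - │      ┃00000060  d6 5
      ┃├───┼───┼───┼───┤      ┃00000070  5e 3
      ┃│ 0 │ . │ = │ + │      ┃00000080  49 b
      ┃├───┼───┼───┼───┤      ┃              
      ┃│ C │ MC│ MR│ M+│      ┃              
      ┃└───┴───┴───┴───┘      ┃              
      ┃                       ┃              
      ┃                       ┃              
      ┃                       ┗━━━━━━━━━━━━━━


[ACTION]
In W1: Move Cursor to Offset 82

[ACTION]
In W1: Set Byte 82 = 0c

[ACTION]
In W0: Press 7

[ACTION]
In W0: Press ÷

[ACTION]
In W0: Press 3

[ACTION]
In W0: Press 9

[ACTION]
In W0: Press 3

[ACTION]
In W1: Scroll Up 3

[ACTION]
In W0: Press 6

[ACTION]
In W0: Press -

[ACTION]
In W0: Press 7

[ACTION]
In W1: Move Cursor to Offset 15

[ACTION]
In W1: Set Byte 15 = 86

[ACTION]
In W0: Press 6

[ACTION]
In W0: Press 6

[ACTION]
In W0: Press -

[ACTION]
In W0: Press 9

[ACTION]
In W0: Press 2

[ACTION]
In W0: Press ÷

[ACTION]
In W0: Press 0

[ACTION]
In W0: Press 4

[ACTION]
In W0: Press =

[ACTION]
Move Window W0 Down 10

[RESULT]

      ┃                       ┠──────────────
      ┃┌───┬───┬───┬───┐      ┃00000000  53 0
      ┃│ 7 │ 8 │ 9 │ ÷ │      ┃00000010  79 b
      ┃├───┼───┼───┼───┤      ┃00000020  bb 2
      ┃│ 4 │ 5 │ 6 │ × │      ┃00000030  66 5
      ┃├───┼───┼───┼───┤      ┃00000040  a3 a
      ┃│ 1 │ 2 │ 3 │ - │      ┃00000050  49 4
      ┃├───┼───┼───┼───┤      ┃00000060  d6 5
      ┃│ 0 │ . │ = │ + │      ┃00000070  5e 3
      ┃├───┼───┼───┼───┤      ┃00000080  49 b
      ┃│ C │ MC│ MR│ M+│      ┃              
      ┃└───┴───┴───┴───┘      ┃              
      ┃                       ┃              
      ┃                       ┃              
      ┃                       ┃              
      ┗━━━━━━━━━━━━━━━━━━━━━━━┗━━━━━━━━━━━━━━
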